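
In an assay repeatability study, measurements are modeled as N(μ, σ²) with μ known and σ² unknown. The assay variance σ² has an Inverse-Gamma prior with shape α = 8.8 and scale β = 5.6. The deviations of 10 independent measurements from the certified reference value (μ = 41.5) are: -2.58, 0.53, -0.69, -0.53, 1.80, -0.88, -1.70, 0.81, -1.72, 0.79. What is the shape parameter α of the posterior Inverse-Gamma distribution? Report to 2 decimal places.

13.80

With known mean μ and an Inverse-Gamma(α, β) prior on σ², the Normal likelihood is conjugate: posterior is Inv-Gamma(α + n/2, β + Σ(xᵢ−μ)²/2).
Σ(xᵢ−μ)² = (-2.58)² + (0.53)² + (-0.69)² + (-0.53)² + (1.80)² + (-0.88)² + (-1.70)² + (0.81)² + (-1.72)² + (0.79)² = 18.8373.
Posterior: Inv-Gamma(8.8 + 10/2, 5.6 + 18.8373/2) = Inv-Gamma(13.80, 15.01865).
Posterior α = 13.80.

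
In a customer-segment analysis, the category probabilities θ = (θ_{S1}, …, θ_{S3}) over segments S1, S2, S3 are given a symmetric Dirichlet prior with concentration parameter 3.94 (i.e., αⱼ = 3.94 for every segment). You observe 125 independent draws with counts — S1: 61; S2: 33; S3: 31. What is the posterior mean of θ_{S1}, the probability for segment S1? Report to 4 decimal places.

The Dirichlet prior is conjugate to the Multinomial likelihood: each posterior αⱼ = prior αⱼ + observed count nⱼ.
Posterior concentration: (64.94, 36.94, 34.94), total = 136.82.
E[θ_{S1}|data] = α_{S1}/Σα = 64.94/136.82 = 0.4746.

0.4746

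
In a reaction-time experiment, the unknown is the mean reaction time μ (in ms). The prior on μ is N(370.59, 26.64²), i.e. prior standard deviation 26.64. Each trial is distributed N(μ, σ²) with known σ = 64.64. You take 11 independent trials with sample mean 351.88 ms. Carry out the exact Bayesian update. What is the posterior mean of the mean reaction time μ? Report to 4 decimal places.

For Normal data with known variance σ², a Normal(μ₀, σ₀²) prior on μ is conjugate. Posterior precision = 1/σ₀² + n/σ²; posterior mean is the precision-weighted average of μ₀ and x̄.
n·x̄ = 11·351.88 = 3870.68.
σ₀² = 26.64² = 709.6896, σ² = 64.64² = 4178.3296; σ² + n·σ₀² = 4178.3296 + 11·709.6896 = 11984.9152.
Posterior mean = (μ₀/σ₀² + n·x̄/σ²)/(1/σ₀² + n/σ²) = (σ²·μ₀ + σ₀²·n·x̄)/(σ² + n·σ₀²) = (4178.3296·370.59 + 709.6896·3870.68)/11984.9152 = 4295428.507392/11984.9152 = 358.4029.

358.4029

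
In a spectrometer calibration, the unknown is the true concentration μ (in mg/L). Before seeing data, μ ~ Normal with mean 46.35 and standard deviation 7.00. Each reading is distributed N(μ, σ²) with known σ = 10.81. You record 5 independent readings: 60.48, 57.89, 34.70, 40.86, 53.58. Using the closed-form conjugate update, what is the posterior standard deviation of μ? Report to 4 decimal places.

For Normal data with known variance σ², a Normal(μ₀, σ₀²) prior on μ is conjugate. Posterior precision = 1/σ₀² + n/σ²; posterior mean is the precision-weighted average of μ₀ and x̄.
σ₀² = 7.00² = 49, σ² = 10.81² = 116.8561; σ² + n·σ₀² = 116.8561 + 5·49 = 361.8561.
Posterior precision = 1/σ₀² + n/σ² = 1/49 + 5/116.8561 = (σ² + n·σ₀²)/(σ₀²σ²) = 361.8561/(49·116.8561); posterior variance σₙ² = σ₀²σ²/(σ² + n·σ₀²) = 49·116.8561/361.8561 = 15.823829.
Posterior SD = √σₙ² = √(49·116.8561/361.8561) = 3.9779.

3.9779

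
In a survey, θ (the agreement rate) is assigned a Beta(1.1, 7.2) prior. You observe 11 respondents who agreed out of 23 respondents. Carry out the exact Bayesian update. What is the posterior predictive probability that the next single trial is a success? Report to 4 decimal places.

0.3866

The Beta prior is conjugate to a Binomial/Bernoulli likelihood; the update adds successes to α and failures to β.
Posterior: Beta(α+k, β+n−k) = Beta(1.1+11, 7.2+12) = Beta(12.1, 19.2).
For a single future Bernoulli trial, P(success | data) = α/(α+β) = 0.3866.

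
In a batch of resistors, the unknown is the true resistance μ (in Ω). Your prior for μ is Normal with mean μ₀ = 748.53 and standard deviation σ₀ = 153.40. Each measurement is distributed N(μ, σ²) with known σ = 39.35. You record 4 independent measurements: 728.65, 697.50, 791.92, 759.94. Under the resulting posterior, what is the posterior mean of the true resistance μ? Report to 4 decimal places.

For Normal data with known variance σ², a Normal(μ₀, σ₀²) prior on μ is conjugate. Posterior precision = 1/σ₀² + n/σ²; posterior mean is the precision-weighted average of μ₀ and x̄.
Σxᵢ = 728.65 + 697.50 + 791.92 + 759.94 = 2978.01, so n·x̄ = 2978.01.
σ₀² = 153.40² = 23531.56, σ² = 39.35² = 1548.4225; σ² + n·σ₀² = 1548.4225 + 4·23531.56 = 95674.6625.
Posterior mean = (μ₀/σ₀² + n·x̄/σ²)/(1/σ₀² + n/σ²) = (σ²·μ₀ + σ₀²·n·x̄)/(σ² + n·σ₀²) = (1548.4225·748.53 + 23531.56·2978.01)/95674.6625 = 71236261.689525/95674.6625 = 744.5677.

744.5677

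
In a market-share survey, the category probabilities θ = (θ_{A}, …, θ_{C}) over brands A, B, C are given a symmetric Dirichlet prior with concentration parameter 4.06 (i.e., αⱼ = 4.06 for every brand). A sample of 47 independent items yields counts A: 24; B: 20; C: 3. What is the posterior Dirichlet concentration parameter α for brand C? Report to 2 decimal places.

The Dirichlet prior is conjugate to the Multinomial likelihood: each posterior αⱼ = prior αⱼ + observed count nⱼ.
Posterior concentration: (28.06, 24.06, 7.06), total = 59.18.
α_{C} = 4.06 + 3 = 7.06.

7.06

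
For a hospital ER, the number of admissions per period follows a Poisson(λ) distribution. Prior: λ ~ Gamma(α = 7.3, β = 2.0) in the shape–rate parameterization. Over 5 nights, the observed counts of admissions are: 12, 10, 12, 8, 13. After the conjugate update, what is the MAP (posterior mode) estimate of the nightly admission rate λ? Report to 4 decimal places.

8.7571

With a Gamma(shape α, rate β) prior, the Poisson likelihood is conjugate: the posterior is Gamma(α + ΣXᵢ, β + n).
Sum of counts S = 55 over n = 5 nights.
Posterior: Gamma(α+S, β+n) = Gamma(7.3+55, 2.0+5) = Gamma(62.3, 7.0).
Mode of Gamma(α,β) for α≥1 is (α−1)/β = 61.3/7.0 = 8.7571.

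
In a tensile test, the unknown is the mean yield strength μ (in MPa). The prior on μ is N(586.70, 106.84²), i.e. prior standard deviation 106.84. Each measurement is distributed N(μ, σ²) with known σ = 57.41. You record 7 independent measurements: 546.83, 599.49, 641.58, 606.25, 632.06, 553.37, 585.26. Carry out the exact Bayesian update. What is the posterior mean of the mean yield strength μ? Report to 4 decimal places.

For Normal data with known variance σ², a Normal(μ₀, σ₀²) prior on μ is conjugate. Posterior precision = 1/σ₀² + n/σ²; posterior mean is the precision-weighted average of μ₀ and x̄.
Σxᵢ = 546.83 + 599.49 + 641.58 + 606.25 + 632.06 + 553.37 + 585.26 = 4164.84, so n·x̄ = 4164.84.
σ₀² = 106.84² = 11414.7856, σ² = 57.41² = 3295.9081; σ² + n·σ₀² = 3295.9081 + 7·11414.7856 = 83199.4073.
Posterior mean = (μ₀/σ₀² + n·x̄/σ²)/(1/σ₀² + n/σ²) = (σ²·μ₀ + σ₀²·n·x̄)/(σ² + n·σ₀²) = (3295.9081·586.70 + 11414.7856·4164.84)/83199.4073 = 49474464.940574/83199.4073 = 594.6492.

594.6492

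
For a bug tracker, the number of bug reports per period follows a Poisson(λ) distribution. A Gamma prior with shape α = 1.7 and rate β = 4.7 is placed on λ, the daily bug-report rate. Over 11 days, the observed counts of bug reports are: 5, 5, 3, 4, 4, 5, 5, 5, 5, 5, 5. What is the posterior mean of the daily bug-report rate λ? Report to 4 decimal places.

3.3567

With a Gamma(shape α, rate β) prior, the Poisson likelihood is conjugate: the posterior is Gamma(α + ΣXᵢ, β + n).
Sum of counts S = 51 over n = 11 days.
Posterior: Gamma(α+S, β+n) = Gamma(1.7+51, 4.7+11) = Gamma(52.7, 15.7).
Posterior mean = α/β = 52.7/15.7 = 3.3567.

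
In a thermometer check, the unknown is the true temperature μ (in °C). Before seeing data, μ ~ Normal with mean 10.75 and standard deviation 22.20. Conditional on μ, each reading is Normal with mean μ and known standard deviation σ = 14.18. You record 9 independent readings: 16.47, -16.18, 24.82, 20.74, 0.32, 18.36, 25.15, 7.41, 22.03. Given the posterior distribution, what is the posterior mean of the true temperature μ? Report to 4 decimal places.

For Normal data with known variance σ², a Normal(μ₀, σ₀²) prior on μ is conjugate. Posterior precision = 1/σ₀² + n/σ²; posterior mean is the precision-weighted average of μ₀ and x̄.
Σxᵢ = 16.47 + (-16.18) + 24.82 + 20.74 + 0.32 + 18.36 + 25.15 + 7.41 + 22.03 = 119.12, so n·x̄ = 119.12.
σ₀² = 22.20² = 492.84, σ² = 14.18² = 201.0724; σ² + n·σ₀² = 201.0724 + 9·492.84 = 4636.6324.
Posterior mean = (μ₀/σ₀² + n·x̄/σ²)/(1/σ₀² + n/σ²) = (σ²·μ₀ + σ₀²·n·x̄)/(σ² + n·σ₀²) = (201.0724·10.75 + 492.84·119.12)/4636.6324 = 60868.6291/4636.6324 = 13.1278.

13.1278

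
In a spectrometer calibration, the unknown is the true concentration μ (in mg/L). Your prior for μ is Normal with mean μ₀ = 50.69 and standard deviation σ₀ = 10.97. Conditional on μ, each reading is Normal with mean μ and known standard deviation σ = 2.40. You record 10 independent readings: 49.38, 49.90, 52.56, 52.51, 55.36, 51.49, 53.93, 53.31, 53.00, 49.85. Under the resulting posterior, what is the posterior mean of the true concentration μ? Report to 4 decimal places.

For Normal data with known variance σ², a Normal(μ₀, σ₀²) prior on μ is conjugate. Posterior precision = 1/σ₀² + n/σ²; posterior mean is the precision-weighted average of μ₀ and x̄.
Σxᵢ = 49.38 + 49.90 + 52.56 + 52.51 + 55.36 + 51.49 + 53.93 + 53.31 + 53.00 + 49.85 = 521.29, so n·x̄ = 521.29.
σ₀² = 10.97² = 120.3409, σ² = 2.40² = 5.76; σ² + n·σ₀² = 5.76 + 10·120.3409 = 1209.169.
Posterior mean = (μ₀/σ₀² + n·x̄/σ²)/(1/σ₀² + n/σ²) = (σ²·μ₀ + σ₀²·n·x̄)/(σ² + n·σ₀²) = (5.76·50.69 + 120.3409·521.29)/1209.169 = 63024.482161/1209.169 = 52.1221.

52.1221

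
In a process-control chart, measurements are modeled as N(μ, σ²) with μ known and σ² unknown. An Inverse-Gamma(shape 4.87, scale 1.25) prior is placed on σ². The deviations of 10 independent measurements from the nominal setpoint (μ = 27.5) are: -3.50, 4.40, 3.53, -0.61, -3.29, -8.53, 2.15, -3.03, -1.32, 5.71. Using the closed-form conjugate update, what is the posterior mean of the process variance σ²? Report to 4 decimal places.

10.0720

With known mean μ and an Inverse-Gamma(α, β) prior on σ², the Normal likelihood is conjugate: posterior is Inv-Gamma(α + n/2, β + Σ(xᵢ−μ)²/2).
Σ(xᵢ−μ)² = (-3.50)² + (4.40)² + (3.53)² + (-0.61)² + (-3.29)² + (-8.53)² + (2.15)² + (-3.03)² + (-1.32)² + (5.71)² = 176.1779.
Posterior: Inv-Gamma(4.87 + 10/2, 1.25 + 176.1779/2) = Inv-Gamma(9.87, 89.33895).
E[σ²|data] = β/(α−1) = 89.33895/8.87 = 10.0720.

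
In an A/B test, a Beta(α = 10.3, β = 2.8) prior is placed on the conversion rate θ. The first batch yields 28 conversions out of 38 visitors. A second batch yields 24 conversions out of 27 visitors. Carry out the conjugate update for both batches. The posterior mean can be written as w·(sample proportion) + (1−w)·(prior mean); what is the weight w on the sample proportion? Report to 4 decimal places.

The Beta prior is conjugate to a Binomial/Bernoulli likelihood; the update adds successes to α and failures to β.
Total number of visitors: n = 38 + 27 = 65.
Posterior mean = (α₀+k)/(α₀+β₀+n) = [n/(α₀+β₀+n)]·(k/n) + [(α₀+β₀)/(α₀+β₀+n)]·α₀/(α₀+β₀), so only n and the prior enter the weight.
The weight on the data is w = n/(α₀+β₀+n) = 65/(10.3+2.8+65) = 65/78.1 = 0.8323.

0.8323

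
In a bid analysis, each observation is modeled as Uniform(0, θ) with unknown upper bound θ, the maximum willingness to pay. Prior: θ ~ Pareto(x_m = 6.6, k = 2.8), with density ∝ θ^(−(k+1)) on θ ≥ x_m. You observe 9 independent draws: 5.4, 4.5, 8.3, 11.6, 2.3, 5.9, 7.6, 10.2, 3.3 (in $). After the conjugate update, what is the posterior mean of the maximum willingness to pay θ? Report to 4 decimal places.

A Pareto(scale x_m, shape k) prior on the upper bound θ of Uniform(0, θ) is conjugate: posterior is Pareto(max(x_m, max xᵢ), k + n).
Sample maximum = 11.6; prior scale x_m = 6.6 → posterior scale = max = 11.6.
Posterior shape = 2.8 + 9 = 11.8.
E[θ|data] = k·x_m/(k−1) = 11.8·11.6/10.8 = 12.6741.

12.6741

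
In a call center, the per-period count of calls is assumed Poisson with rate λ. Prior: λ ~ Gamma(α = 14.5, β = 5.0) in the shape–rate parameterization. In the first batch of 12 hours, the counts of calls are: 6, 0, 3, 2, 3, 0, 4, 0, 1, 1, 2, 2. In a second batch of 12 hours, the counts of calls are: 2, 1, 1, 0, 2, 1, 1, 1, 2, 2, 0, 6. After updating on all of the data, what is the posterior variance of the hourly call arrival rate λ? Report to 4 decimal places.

With a Gamma(shape α, rate β) prior, the Poisson likelihood is conjugate: the posterior is Gamma(α + ΣXᵢ, β + n).
Batch 1: sum of counts S = 24 over n = 12 hours.
After batch 1: Gamma(α+S, β+n) = Gamma(14.5+24, 5.0+12) = Gamma(38.5, 17.0).
Batch 2: sum of counts S = 19 over n = 12 hours.
After batch 2: Gamma(α+S, β+n) = Gamma(38.5+19, 17.0+12) = Gamma(57.5, 29.0).
Var = α/β² = 57.5/29.0² = 0.0684.

0.0684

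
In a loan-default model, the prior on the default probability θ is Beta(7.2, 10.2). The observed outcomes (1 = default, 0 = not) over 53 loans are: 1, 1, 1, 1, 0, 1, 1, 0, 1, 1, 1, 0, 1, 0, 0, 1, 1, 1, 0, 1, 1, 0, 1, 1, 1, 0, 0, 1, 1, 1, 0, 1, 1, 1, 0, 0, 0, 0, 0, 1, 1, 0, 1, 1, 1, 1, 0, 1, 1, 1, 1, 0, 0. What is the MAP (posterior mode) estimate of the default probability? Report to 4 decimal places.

The Beta prior is conjugate to a Binomial/Bernoulli likelihood; the update adds successes to α and failures to β.
Posterior: Beta(α+k, β+n−k) = Beta(7.2+34, 10.2+19) = Beta(41.2, 29.2).
Mode of Beta(a,b) for a,b>1 is (a−1)/(a+b−2) = 40.2/68.4 = 0.5877.

0.5877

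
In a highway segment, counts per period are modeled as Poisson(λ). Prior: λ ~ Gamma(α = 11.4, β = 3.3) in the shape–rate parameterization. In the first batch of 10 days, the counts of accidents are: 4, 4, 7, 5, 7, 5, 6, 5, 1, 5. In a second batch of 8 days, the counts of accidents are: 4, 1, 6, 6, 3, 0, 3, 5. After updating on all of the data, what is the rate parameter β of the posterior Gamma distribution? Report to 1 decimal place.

With a Gamma(shape α, rate β) prior, the Poisson likelihood is conjugate: the posterior is Gamma(α + ΣXᵢ, β + n).
Batch 1: sum of counts S = 49 over n = 10 days.
After batch 1: Gamma(α+S, β+n) = Gamma(11.4+49, 3.3+10) = Gamma(60.4, 13.3).
Batch 2: sum of counts S = 28 over n = 8 days.
After batch 2: Gamma(α+S, β+n) = Gamma(60.4+28, 13.3+8) = Gamma(88.4, 21.3).
Posterior β = 21.3.

21.3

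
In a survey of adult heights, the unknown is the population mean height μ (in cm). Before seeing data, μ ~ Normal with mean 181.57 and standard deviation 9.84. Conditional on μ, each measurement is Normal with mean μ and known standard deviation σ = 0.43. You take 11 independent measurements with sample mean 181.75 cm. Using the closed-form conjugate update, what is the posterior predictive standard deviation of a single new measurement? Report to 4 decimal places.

For Normal data with known variance σ², a Normal(μ₀, σ₀²) prior on μ is conjugate. Posterior precision = 1/σ₀² + n/σ²; posterior mean is the precision-weighted average of μ₀ and x̄.
σ₀² = 9.84² = 96.8256, σ² = 0.43² = 0.1849; σ² + n·σ₀² = 0.1849 + 11·96.8256 = 1065.2665.
Posterior precision = 1/σ₀² + n/σ² = 1/96.8256 + 11/0.1849 = (σ² + n·σ₀²)/(σ₀²σ²) = 1065.2665/(96.8256·0.1849); posterior variance σₙ² = σ₀²σ²/(σ² + n·σ₀²) = 96.8256·0.1849/1065.2665 = 0.016806.
Predictive variance for one new observation = σₙ² + σ² = 96.8256·0.1849/1065.2665 + 0.1849 = σ²·(σ₀² + 1065.2665)/1065.2665 = 0.1849·1162.0921/1065.2665 = 0.201706; SD = √(0.1849·1162.0921/1065.2665) = 0.4491.

0.4491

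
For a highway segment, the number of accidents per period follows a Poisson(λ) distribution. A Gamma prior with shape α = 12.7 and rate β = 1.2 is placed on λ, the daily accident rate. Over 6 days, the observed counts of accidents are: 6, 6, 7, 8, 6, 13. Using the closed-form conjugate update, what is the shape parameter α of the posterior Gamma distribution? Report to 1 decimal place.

With a Gamma(shape α, rate β) prior, the Poisson likelihood is conjugate: the posterior is Gamma(α + ΣXᵢ, β + n).
Sum of counts S = 46 over n = 6 days.
Posterior: Gamma(α+S, β+n) = Gamma(12.7+46, 1.2+6) = Gamma(58.7, 7.2).
Posterior α = 58.7.

58.7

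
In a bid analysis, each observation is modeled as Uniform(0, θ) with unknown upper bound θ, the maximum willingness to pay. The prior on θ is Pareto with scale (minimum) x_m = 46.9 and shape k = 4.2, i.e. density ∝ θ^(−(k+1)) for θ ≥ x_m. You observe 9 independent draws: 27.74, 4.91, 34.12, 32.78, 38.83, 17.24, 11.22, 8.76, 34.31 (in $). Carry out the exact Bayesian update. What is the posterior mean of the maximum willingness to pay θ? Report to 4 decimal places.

A Pareto(scale x_m, shape k) prior on the upper bound θ of Uniform(0, θ) is conjugate: posterior is Pareto(max(x_m, max xᵢ), k + n).
Sample maximum = 38.83; prior scale x_m = 46.9 → posterior scale = max = 46.90.
Posterior shape = 4.2 + 9 = 13.2.
E[θ|data] = k·x_m/(k−1) = 13.2·46.90/12.2 = 50.7443.

50.7443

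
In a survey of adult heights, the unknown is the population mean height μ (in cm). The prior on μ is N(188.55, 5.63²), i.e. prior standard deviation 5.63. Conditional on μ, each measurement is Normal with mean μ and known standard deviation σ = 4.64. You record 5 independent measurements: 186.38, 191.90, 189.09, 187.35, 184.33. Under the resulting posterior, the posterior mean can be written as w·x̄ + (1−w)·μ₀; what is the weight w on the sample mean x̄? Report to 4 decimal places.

For Normal data with known variance σ², a Normal(μ₀, σ₀²) prior on μ is conjugate. Posterior precision = 1/σ₀² + n/σ²; posterior mean is the precision-weighted average of μ₀ and x̄.
σ₀² = 5.63² = 31.6969, σ² = 4.64² = 21.5296. Prior precision 1/σ₀² = 1/31.6969; data precision n/σ² = 5/21.5296.
w = (n/σ²)/(1/σ₀² + n/σ²) = n·σ₀²/(σ² + n·σ₀²) = 5·31.6969/(21.5296 + 5·31.6969) = 158.4845/180.0141 = 0.8804.

0.8804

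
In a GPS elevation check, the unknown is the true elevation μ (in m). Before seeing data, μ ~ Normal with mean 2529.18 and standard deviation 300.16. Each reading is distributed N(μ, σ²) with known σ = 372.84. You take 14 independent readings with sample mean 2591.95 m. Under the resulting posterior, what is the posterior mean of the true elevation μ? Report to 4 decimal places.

2585.7190

For Normal data with known variance σ², a Normal(μ₀, σ₀²) prior on μ is conjugate. Posterior precision = 1/σ₀² + n/σ²; posterior mean is the precision-weighted average of μ₀ and x̄.
n·x̄ = 14·2591.95 = 36287.3.
σ₀² = 300.16² = 90096.0256, σ² = 372.84² = 139009.6656; σ² + n·σ₀² = 139009.6656 + 14·90096.0256 = 1400354.024.
Posterior mean = (μ₀/σ₀² + n·x̄/σ²)/(1/σ₀² + n/σ²) = (σ²·μ₀ + σ₀²·n·x̄)/(σ² + n·σ₀²) = (139009.6656·2529.18 + 90096.0256·36287.3)/1400354.024 = 3620921975.797088/1400354.024 = 2585.7190.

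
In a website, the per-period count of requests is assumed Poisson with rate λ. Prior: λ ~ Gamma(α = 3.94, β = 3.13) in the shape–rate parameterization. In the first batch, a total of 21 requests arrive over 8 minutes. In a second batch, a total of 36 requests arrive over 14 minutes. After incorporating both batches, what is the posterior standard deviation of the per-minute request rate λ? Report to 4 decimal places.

With a Gamma(shape α, rate β) prior, the Poisson likelihood is conjugate: the posterior is Gamma(α + ΣXᵢ, β + n).
After batch 1: Gamma(α+S, β+n) = Gamma(3.94+21, 3.13+8) = Gamma(24.94, 11.13).
After batch 2: Gamma(α+S, β+n) = Gamma(24.94+36, 11.13+14) = Gamma(60.94, 25.13).
SD = √α/β = √60.94/25.13 = 0.3106.

0.3106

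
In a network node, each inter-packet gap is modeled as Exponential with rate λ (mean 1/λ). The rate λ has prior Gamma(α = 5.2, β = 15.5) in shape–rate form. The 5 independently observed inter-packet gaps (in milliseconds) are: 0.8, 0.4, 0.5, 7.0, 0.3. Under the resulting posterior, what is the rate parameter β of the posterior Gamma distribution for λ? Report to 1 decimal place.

24.5

With a Gamma(shape α, rate β) prior on the exponential rate λ, the posterior after n observations with total T = Σxᵢ is Gamma(α+n, β+T).
Sum of observations T = 9.0 milliseconds; n = 5.
Posterior: Gamma(5.2+5, 15.5+9.0) = Gamma(10.2, 24.5).
Posterior β = 24.5.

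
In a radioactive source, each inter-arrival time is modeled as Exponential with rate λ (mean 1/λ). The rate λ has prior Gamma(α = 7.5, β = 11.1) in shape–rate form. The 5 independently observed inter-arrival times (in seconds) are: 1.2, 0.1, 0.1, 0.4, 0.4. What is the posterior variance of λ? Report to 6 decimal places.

0.070665

With a Gamma(shape α, rate β) prior on the exponential rate λ, the posterior after n observations with total T = Σxᵢ is Gamma(α+n, β+T).
Sum of observations T = 2.2 seconds; n = 5.
Posterior: Gamma(7.5+5, 11.1+2.2) = Gamma(12.5, 13.3).
Var = α/β² = 0.070665.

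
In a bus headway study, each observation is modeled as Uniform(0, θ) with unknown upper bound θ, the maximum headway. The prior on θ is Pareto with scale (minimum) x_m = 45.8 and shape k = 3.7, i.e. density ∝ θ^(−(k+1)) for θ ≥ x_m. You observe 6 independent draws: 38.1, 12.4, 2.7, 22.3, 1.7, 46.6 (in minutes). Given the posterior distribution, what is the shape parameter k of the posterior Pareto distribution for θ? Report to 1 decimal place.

A Pareto(scale x_m, shape k) prior on the upper bound θ of Uniform(0, θ) is conjugate: posterior is Pareto(max(x_m, max xᵢ), k + n).
Sample maximum = 46.6; prior scale x_m = 45.8 → posterior scale = max = 46.6.
Posterior shape = 3.7 + 6 = 9.7.
Posterior shape k = 9.7.

9.7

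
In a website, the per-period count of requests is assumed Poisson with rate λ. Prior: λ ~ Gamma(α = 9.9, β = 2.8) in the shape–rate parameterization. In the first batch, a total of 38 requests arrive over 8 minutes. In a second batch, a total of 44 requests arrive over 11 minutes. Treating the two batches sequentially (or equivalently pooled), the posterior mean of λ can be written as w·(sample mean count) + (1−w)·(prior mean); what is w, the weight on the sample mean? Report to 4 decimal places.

0.8716

With a Gamma(shape α, rate β) prior, the Poisson likelihood is conjugate: the posterior is Gamma(α + ΣXᵢ, β + n).
Total number of minutes: n = 8 + 11 = 19.
Posterior mean = (α₀+S)/(β₀+n) = [n/(β₀+n)]·(S/n) + [β₀/(β₀+n)]·(α₀/β₀), so only n and β₀ enter the weight.
Weight on data w = n/(β₀+n) = 19/(2.8+19) = 19/21.8 = 0.8716.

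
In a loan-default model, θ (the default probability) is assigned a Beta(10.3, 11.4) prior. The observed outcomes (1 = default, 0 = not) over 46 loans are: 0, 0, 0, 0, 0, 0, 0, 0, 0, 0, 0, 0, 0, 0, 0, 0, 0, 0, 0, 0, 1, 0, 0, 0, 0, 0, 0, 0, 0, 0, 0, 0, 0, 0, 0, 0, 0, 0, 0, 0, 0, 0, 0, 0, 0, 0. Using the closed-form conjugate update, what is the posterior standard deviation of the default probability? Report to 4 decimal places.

0.0450

The Beta prior is conjugate to a Binomial/Bernoulli likelihood; the update adds successes to α and failures to β.
Posterior: Beta(α+k, β+n−k) = Beta(10.3+1, 11.4+45) = Beta(11.3, 56.4).
Var = αβ/((α+β)²(α+β+1)) = 11.3·56.4/(67.7²·68.7) = 0.00202406; SD = √0.00202406 = 0.0450.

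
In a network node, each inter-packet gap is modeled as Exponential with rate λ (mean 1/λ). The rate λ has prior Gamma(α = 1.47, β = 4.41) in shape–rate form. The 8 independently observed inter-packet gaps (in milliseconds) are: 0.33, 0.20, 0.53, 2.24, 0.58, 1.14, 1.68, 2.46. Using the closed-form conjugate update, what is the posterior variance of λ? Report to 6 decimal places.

With a Gamma(shape α, rate β) prior on the exponential rate λ, the posterior after n observations with total T = Σxᵢ is Gamma(α+n, β+T).
Sum of observations T = 9.16 milliseconds; n = 8.
Posterior: Gamma(1.47+8, 4.41+9.16) = Gamma(9.47, 13.57).
Var = α/β² = 0.051427.

0.051427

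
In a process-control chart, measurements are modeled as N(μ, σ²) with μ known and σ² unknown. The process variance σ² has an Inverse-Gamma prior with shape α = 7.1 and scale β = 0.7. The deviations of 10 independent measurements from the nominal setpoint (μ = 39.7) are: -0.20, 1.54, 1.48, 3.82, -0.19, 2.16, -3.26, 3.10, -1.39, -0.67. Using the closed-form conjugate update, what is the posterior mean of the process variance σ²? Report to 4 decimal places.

2.1583

With known mean μ and an Inverse-Gamma(α, β) prior on σ², the Normal likelihood is conjugate: posterior is Inv-Gamma(α + n/2, β + Σ(xᵢ−μ)²/2).
Σ(xᵢ−μ)² = (-0.20)² + (1.54)² + (1.48)² + (3.82)² + (-0.19)² + (2.16)² + (-3.26)² + (3.10)² + (-1.39)² + (-0.67)² = 46.5147.
Posterior: Inv-Gamma(7.1 + 10/2, 0.7 + 46.5147/2) = Inv-Gamma(12.10, 23.95735).
E[σ²|data] = β/(α−1) = 23.95735/11.10 = 2.1583.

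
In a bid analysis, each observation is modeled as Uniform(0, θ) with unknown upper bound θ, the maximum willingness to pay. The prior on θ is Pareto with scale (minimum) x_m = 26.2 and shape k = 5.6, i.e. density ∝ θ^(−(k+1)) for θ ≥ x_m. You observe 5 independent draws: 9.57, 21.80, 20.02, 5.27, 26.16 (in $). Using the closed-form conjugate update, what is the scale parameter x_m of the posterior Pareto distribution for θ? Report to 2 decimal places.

26.20

A Pareto(scale x_m, shape k) prior on the upper bound θ of Uniform(0, θ) is conjugate: posterior is Pareto(max(x_m, max xᵢ), k + n).
Sample maximum = 26.16; prior scale x_m = 26.2 → posterior scale = max = 26.20.
Posterior shape = 5.6 + 5 = 10.6.
Posterior scale x_m = 26.20.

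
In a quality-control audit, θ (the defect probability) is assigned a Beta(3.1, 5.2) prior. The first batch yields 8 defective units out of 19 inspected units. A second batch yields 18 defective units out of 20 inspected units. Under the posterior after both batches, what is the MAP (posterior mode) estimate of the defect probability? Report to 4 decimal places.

The Beta prior is conjugate to a Binomial/Bernoulli likelihood; the update adds successes to α and failures to β.
After batch 1: Beta(3.1+8, 5.2+11) = Beta(11.1, 16.2).
After batch 2: Beta(11.1+18, 16.2+2) = Beta(29.1, 18.2).
Mode of Beta(a,b) for a,b>1 is (a−1)/(a+b−2) = 28.1/45.3 = 0.6203.

0.6203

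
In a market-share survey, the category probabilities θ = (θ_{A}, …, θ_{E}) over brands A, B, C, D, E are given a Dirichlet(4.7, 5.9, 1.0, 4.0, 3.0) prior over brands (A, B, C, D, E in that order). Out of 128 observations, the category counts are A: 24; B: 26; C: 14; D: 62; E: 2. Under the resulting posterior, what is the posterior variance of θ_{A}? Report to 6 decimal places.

The Dirichlet prior is conjugate to the Multinomial likelihood: each posterior αⱼ = prior αⱼ + observed count nⱼ.
Posterior concentration: (28.7, 31.9, 15.0, 66.0, 5.0), total = 146.6.
Var[θ_j] = α_j(Σα−α_j)/((Σα)²(Σα+1)) = 28.7·117.9/(146.6²·147.6) = 0.001067.

0.001067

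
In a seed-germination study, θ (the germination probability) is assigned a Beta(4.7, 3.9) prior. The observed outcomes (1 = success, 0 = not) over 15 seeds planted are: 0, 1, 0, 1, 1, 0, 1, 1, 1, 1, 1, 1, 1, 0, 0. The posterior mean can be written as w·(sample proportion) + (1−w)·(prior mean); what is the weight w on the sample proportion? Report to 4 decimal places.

The Beta prior is conjugate to a Binomial/Bernoulli likelihood; the update adds successes to α and failures to β.
Posterior mean = (α₀+k)/(α₀+β₀+n) = [n/(α₀+β₀+n)]·(k/n) + [(α₀+β₀)/(α₀+β₀+n)]·α₀/(α₀+β₀), so only n and the prior enter the weight.
The weight on the data is w = n/(α₀+β₀+n) = 15/(4.7+3.9+15) = 15/23.6 = 0.6356.

0.6356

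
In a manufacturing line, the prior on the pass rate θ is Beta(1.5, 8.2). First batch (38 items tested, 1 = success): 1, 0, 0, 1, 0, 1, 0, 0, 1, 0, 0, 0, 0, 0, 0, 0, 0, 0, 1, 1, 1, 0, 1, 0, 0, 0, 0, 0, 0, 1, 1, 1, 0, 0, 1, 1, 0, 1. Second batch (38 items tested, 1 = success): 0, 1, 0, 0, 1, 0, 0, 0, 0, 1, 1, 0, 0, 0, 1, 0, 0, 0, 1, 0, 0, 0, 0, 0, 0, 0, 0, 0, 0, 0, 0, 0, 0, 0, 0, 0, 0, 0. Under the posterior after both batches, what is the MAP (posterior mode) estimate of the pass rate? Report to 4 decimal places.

The Beta prior is conjugate to a Binomial/Bernoulli likelihood; the update adds successes to α and failures to β.
After batch 1: Beta(1.5+14, 8.2+24) = Beta(15.5, 32.2).
After batch 2: Beta(15.5+6, 32.2+32) = Beta(21.5, 64.2).
Mode of Beta(a,b) for a,b>1 is (a−1)/(a+b−2) = 20.5/83.7 = 0.2449.

0.2449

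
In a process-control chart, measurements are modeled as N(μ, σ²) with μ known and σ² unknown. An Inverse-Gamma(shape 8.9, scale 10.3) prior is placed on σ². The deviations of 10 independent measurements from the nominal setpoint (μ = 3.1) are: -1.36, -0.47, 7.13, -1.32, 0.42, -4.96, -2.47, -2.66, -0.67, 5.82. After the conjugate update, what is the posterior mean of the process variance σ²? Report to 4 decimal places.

With known mean μ and an Inverse-Gamma(α, β) prior on σ², the Normal likelihood is conjugate: posterior is Inv-Gamma(α + n/2, β + Σ(xᵢ−μ)²/2).
Σ(xᵢ−μ)² = (-1.36)² + (-0.47)² + (7.13)² + (-1.32)² + (0.42)² + (-4.96)² + (-2.47)² + (-2.66)² + (-0.67)² + (5.82)² = 126.9256.
Posterior: Inv-Gamma(8.9 + 10/2, 10.3 + 126.9256/2) = Inv-Gamma(13.90, 73.76280).
E[σ²|data] = β/(α−1) = 73.76280/12.90 = 5.7180.

5.7180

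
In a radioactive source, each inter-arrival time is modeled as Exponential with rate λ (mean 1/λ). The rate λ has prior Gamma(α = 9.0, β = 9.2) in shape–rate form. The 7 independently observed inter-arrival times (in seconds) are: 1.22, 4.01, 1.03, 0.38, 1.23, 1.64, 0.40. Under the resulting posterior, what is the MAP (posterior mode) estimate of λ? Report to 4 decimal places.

0.7849

With a Gamma(shape α, rate β) prior on the exponential rate λ, the posterior after n observations with total T = Σxᵢ is Gamma(α+n, β+T).
Sum of observations T = 9.91 seconds; n = 7.
Posterior: Gamma(9.0+7, 9.2+9.91) = Gamma(16.0, 19.11).
Mode = (α−1)/β = 0.7849.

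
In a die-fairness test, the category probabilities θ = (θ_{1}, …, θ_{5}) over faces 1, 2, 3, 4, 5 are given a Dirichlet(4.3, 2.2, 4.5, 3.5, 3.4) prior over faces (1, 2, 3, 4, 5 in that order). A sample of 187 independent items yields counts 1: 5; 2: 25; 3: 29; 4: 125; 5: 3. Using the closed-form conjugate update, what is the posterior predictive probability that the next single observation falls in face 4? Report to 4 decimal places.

0.6271

The Dirichlet prior is conjugate to the Multinomial likelihood: each posterior αⱼ = prior αⱼ + observed count nⱼ.
Posterior concentration: (9.3, 27.2, 33.5, 128.5, 6.4), total = 204.9.
P(next = 4 | data) = α_{4}/Σα = 0.6271.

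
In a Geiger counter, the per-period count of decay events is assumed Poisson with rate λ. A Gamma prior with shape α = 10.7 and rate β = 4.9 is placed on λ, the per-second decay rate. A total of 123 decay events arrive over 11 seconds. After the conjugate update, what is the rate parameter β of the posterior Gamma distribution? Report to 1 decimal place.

15.9

With a Gamma(shape α, rate β) prior, the Poisson likelihood is conjugate: the posterior is Gamma(α + ΣXᵢ, β + n).
Posterior: Gamma(α+S, β+n) = Gamma(10.7+123, 4.9+11) = Gamma(133.7, 15.9).
Posterior β = 15.9.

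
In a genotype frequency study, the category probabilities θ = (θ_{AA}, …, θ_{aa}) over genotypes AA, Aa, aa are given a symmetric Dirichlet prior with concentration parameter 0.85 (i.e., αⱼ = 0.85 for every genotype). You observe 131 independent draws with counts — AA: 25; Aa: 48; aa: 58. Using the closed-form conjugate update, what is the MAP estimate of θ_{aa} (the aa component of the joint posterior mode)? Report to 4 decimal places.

The Dirichlet prior is conjugate to the Multinomial likelihood: each posterior αⱼ = prior αⱼ + observed count nⱼ.
Posterior concentration: (25.85, 48.85, 58.85), total = 133.55.
Joint mode component: (α_{aa}−1)/(Σα−K) = 57.85/130.55 = 0.4431.

0.4431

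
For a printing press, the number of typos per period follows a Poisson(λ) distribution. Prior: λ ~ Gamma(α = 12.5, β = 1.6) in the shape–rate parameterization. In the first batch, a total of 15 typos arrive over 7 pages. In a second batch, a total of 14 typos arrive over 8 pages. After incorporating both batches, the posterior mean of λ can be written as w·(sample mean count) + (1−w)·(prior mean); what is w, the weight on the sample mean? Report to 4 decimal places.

With a Gamma(shape α, rate β) prior, the Poisson likelihood is conjugate: the posterior is Gamma(α + ΣXᵢ, β + n).
Total number of pages: n = 7 + 8 = 15.
Posterior mean = (α₀+S)/(β₀+n) = [n/(β₀+n)]·(S/n) + [β₀/(β₀+n)]·(α₀/β₀), so only n and β₀ enter the weight.
Weight on data w = n/(β₀+n) = 15/(1.6+15) = 15/16.6 = 0.9036.

0.9036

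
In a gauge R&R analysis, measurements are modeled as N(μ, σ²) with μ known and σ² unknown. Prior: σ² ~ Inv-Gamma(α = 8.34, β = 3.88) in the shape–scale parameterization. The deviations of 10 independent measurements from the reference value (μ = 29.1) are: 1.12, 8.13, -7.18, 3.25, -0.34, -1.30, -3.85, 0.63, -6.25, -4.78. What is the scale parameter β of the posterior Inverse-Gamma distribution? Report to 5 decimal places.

108.08105

With known mean μ and an Inverse-Gamma(α, β) prior on σ², the Normal likelihood is conjugate: posterior is Inv-Gamma(α + n/2, β + Σ(xᵢ−μ)²/2).
Σ(xᵢ−μ)² = (1.12)² + (8.13)² + (-7.18)² + (3.25)² + (-0.34)² + (-1.30)² + (-3.85)² + (0.63)² + (-6.25)² + (-4.78)² = 208.4021.
Posterior: Inv-Gamma(8.34 + 10/2, 3.88 + 208.4021/2) = Inv-Gamma(13.34, 108.08105).
Posterior β = 108.08105.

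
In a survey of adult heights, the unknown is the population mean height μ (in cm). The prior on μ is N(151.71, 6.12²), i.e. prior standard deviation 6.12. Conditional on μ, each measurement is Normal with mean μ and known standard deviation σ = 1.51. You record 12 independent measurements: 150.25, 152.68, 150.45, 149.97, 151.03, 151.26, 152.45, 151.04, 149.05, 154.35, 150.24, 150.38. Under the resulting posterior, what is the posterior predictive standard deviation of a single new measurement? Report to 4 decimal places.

For Normal data with known variance σ², a Normal(μ₀, σ₀²) prior on μ is conjugate. Posterior precision = 1/σ₀² + n/σ²; posterior mean is the precision-weighted average of μ₀ and x̄.
σ₀² = 6.12² = 37.4544, σ² = 1.51² = 2.2801; σ² + n·σ₀² = 2.2801 + 12·37.4544 = 451.7329.
Posterior precision = 1/σ₀² + n/σ² = 1/37.4544 + 12/2.2801 = (σ² + n·σ₀²)/(σ₀²σ²) = 451.7329/(37.4544·2.2801); posterior variance σₙ² = σ₀²σ²/(σ² + n·σ₀²) = 37.4544·2.2801/451.7329 = 0.189049.
Predictive variance for one new observation = σₙ² + σ² = 37.4544·2.2801/451.7329 + 2.2801 = σ²·(σ₀² + 451.7329)/451.7329 = 2.2801·489.1873/451.7329 = 2.469149; SD = √(2.2801·489.1873/451.7329) = 1.5714.

1.5714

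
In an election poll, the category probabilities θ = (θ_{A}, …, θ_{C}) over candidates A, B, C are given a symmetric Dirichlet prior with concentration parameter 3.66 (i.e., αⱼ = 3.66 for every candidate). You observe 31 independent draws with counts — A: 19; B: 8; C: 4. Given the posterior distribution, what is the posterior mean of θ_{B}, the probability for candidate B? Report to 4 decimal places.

The Dirichlet prior is conjugate to the Multinomial likelihood: each posterior αⱼ = prior αⱼ + observed count nⱼ.
Posterior concentration: (22.66, 11.66, 7.66), total = 41.98.
E[θ_{B}|data] = α_{B}/Σα = 11.66/41.98 = 0.2778.

0.2778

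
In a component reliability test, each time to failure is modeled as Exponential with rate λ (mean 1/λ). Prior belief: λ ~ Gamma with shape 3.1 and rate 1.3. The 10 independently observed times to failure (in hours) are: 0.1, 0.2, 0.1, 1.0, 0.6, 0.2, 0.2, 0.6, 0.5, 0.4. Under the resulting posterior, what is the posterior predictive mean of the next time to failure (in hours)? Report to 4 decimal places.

0.4298

With a Gamma(shape α, rate β) prior on the exponential rate λ, the posterior after n observations with total T = Σxᵢ is Gamma(α+n, β+T).
Sum of observations T = 3.9 hours; n = 10.
Posterior: Gamma(3.1+10, 1.3+3.9) = Gamma(13.1, 5.2).
The predictive distribution for the next observation is Lomax; its mean is β/(α−1) = 5.2/12.1 = 0.4298.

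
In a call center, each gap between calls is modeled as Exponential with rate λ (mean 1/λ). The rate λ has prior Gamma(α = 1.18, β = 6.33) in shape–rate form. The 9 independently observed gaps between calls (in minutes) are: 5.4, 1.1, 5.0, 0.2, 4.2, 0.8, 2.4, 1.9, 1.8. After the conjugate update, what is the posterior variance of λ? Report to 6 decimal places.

0.011997

With a Gamma(shape α, rate β) prior on the exponential rate λ, the posterior after n observations with total T = Σxᵢ is Gamma(α+n, β+T).
Sum of observations T = 22.8 minutes; n = 9.
Posterior: Gamma(1.18+9, 6.33+22.8) = Gamma(10.18, 29.13).
Var = α/β² = 0.011997.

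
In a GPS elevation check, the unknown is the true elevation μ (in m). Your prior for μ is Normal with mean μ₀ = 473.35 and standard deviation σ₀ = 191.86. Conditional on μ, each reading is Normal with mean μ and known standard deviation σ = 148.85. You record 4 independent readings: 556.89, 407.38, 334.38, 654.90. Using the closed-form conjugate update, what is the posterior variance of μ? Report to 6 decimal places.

4814.596749

For Normal data with known variance σ², a Normal(μ₀, σ₀²) prior on μ is conjugate. Posterior precision = 1/σ₀² + n/σ²; posterior mean is the precision-weighted average of μ₀ and x̄.
σ₀² = 191.86² = 36810.2596, σ² = 148.85² = 22156.3225; σ² + n·σ₀² = 22156.3225 + 4·36810.2596 = 169397.3609.
Posterior precision = 1/σ₀² + n/σ² = 1/36810.2596 + 4/22156.3225 = (σ² + n·σ₀²)/(σ₀²σ²) = 169397.3609/(36810.2596·22156.3225); posterior variance σₙ² = σ₀²σ²/(σ² + n·σ₀²) = 36810.2596·22156.3225/169397.3609 = 4814.596749.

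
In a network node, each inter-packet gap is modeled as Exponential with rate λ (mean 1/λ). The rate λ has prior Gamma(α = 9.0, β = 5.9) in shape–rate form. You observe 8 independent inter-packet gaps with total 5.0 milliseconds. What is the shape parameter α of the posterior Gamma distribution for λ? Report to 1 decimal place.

With a Gamma(shape α, rate β) prior on the exponential rate λ, the posterior after n observations with total T = Σxᵢ is Gamma(α+n, β+T).
Posterior: Gamma(9.0+8, 5.9+5.0) = Gamma(17.0, 10.9).
Posterior α = 17.0.

17.0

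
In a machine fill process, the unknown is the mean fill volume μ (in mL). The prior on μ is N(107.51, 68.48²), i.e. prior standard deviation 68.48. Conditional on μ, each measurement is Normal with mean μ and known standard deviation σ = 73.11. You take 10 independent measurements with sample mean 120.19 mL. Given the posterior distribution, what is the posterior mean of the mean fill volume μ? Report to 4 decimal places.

For Normal data with known variance σ², a Normal(μ₀, σ₀²) prior on μ is conjugate. Posterior precision = 1/σ₀² + n/σ²; posterior mean is the precision-weighted average of μ₀ and x̄.
n·x̄ = 10·120.19 = 1201.9.
σ₀² = 68.48² = 4689.5104, σ² = 73.11² = 5345.0721; σ² + n·σ₀² = 5345.0721 + 10·4689.5104 = 52240.1761.
Posterior mean = (μ₀/σ₀² + n·x̄/σ²)/(1/σ₀² + n/σ²) = (σ²·μ₀ + σ₀²·n·x̄)/(σ² + n·σ₀²) = (5345.0721·107.51 + 4689.5104·1201.9)/52240.1761 = 6210971.251231/52240.1761 = 118.8926.

118.8926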